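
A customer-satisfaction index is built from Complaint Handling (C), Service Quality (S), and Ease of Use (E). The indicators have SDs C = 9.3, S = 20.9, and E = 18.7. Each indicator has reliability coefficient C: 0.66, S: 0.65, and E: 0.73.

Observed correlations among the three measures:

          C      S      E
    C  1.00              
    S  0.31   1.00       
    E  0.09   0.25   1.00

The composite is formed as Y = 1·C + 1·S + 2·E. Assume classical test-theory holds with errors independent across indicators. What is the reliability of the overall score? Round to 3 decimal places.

0.776

Var(Y) = 9.3² + 20.9² + 2²·18.7² + 2·[9.3·20.9·0.31 + 2·9.3·18.7·0.09 + 2·20.9·18.7·0.25] = 1922.06 + 573.947 = 2496.01.
Under uncorrelated errors the observed covariances equal the true-score covariances, so only the own-variance terms attenuate.
True-score variance = [9.3²·0.66 + 20.9²·0.65 + 2²·18.7²·0.73] + 573.947 = 1362.1 + 573.947 = 1936.05.
Reliability = 1936.05 / 2496.01 = 0.776.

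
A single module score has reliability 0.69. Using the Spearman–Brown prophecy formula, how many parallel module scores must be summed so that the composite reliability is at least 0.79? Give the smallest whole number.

2

k ≥ ρ*(1−ρ₁)/(ρ₁(1−ρ*)) = 0.79·0.31 / (0.69·0.21) = 1.690.
Smallest integer k = 2.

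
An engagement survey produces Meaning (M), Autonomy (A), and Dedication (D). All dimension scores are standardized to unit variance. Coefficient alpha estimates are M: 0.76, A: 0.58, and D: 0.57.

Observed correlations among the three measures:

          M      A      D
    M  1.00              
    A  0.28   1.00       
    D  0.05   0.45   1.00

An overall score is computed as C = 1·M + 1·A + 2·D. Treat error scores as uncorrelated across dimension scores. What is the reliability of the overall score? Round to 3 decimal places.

0.722

Var(C) = 1 + 1 + 2² + 2·[0.28 + 2·0.05 + 2·0.45] = 6 + 2.56 = 8.56.
Under uncorrelated errors the observed covariances equal the true-score covariances, so only the own-variance terms attenuate.
True-score variance = [0.76 + 0.58 + 2²·0.57] + 2.56 = 3.62 + 2.56 = 6.18.
Reliability = 6.18 / 8.56 = 0.722.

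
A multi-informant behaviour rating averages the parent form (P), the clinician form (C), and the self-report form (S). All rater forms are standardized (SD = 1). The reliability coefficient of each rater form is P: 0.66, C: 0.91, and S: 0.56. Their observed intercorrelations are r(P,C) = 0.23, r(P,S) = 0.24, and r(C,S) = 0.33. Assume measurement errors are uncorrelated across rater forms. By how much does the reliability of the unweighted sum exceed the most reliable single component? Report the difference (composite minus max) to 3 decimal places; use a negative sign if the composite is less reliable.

Var(sum) = 3 + 1.6 = 4.6; true-score variance = 2.13 + 1.6 = 3.73; composite reliability = 0.8109.
Max component reliability = 0.9100.
Difference = 0.8109 − 0.9100 = -0.099.

-0.099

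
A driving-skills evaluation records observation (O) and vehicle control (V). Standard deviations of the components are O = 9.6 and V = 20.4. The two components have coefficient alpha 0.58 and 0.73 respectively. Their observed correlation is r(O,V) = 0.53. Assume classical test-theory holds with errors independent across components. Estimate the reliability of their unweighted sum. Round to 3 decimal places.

0.789

Var(O+V) = 9.6² + 20.4² + 2·[9.6·20.4·0.53] = 508.32 + 207.59 = 715.91.
Because errors are independent across components, Cov(Tᵢ,Tⱼ) = Cov(Xᵢ,Xⱼ); the off-diagonal part of the true-score variance is the same as above.
True-score variance = [9.6²·0.58 + 20.4²·0.73] + 207.59 = 357.25 + 207.59 = 564.84.
Reliability = 564.84 / 715.91 = 0.789.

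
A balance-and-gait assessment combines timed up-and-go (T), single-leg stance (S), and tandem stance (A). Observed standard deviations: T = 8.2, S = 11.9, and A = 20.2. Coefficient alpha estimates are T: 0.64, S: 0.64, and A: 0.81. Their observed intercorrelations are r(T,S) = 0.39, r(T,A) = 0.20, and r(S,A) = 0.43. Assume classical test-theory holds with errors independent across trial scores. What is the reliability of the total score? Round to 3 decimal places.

0.842

Var(T+S+A) = 8.2² + 11.9² + 20.2² + 2·[8.2·11.9·0.39 + 8.2·20.2·0.20 + 11.9·20.2·0.43] = 616.89 + 349.095 = 965.985.
With uncorrelated errors the cross-covariances are all true-score covariance, so they carry over unchanged; only the diagonal terms shrink to ρᵢσᵢ².
True-score variance = [8.2²·0.64 + 11.9²·0.64 + 20.2²·0.81] + 349.095 = 464.176 + 349.095 = 813.272.
Reliability = 813.272 / 965.985 = 0.842.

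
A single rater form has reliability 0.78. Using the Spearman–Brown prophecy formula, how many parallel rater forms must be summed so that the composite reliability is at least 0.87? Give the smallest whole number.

k ≥ ρ*(1−ρ₁)/(ρ₁(1−ρ*)) = 0.87·0.22 / (0.78·0.13) = 1.888.
Smallest integer k = 2.

2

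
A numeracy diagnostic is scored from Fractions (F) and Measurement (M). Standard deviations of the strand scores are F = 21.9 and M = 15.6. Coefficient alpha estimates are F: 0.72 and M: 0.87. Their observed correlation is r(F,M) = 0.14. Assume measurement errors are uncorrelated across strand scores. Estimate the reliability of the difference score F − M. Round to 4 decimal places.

Var(F−M) = 21.9² + 15.6² − 2·21.9·15.6·0.14 = 722.97 − 95.6592 = 627.311.
With uncorrelated errors the cross-covariances are all true-score covariance, so they carry over unchanged; only the diagonal terms shrink to ρᵢσᵢ².
True-score variance = [21.9²·0.72 + 15.6²·0.87] − 95.6592 = 557.042 − 95.6592 = 461.383.
Reliability = 461.383 / 627.311 = 0.7355.

0.7355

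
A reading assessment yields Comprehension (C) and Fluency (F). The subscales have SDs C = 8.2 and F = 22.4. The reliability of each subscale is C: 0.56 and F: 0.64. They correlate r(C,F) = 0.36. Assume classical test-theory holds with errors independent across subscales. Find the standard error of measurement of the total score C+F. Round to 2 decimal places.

14.50

Var(total) = 569 + 132.25 = 701.25.
True-score variance = 358.781 + 132.25 = 491.03, so reliability = 0.7002.
Error variance = 701.25 − 491.03 = 210.219; SEM = √210.219 = 14.50.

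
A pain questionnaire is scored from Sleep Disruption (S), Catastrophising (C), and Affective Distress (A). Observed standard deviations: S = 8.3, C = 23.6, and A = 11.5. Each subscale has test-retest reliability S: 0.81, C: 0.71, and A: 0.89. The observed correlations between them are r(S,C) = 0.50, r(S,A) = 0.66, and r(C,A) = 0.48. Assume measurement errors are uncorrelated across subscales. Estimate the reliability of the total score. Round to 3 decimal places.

0.859

Var(S+C+A) = 8.3² + 23.6² + 11.5² + 2·[8.3·23.6·0.50 + 8.3·11.5·0.66 + 23.6·11.5·0.48] = 758.1 + 582.418 = 1340.52.
With uncorrelated errors the cross-covariances are all true-score covariance, so they carry over unchanged; only the diagonal terms shrink to ρᵢσᵢ².
True-score variance = [8.3²·0.81 + 23.6²·0.71 + 11.5²·0.89] + 582.418 = 568.945 + 582.418 = 1151.36.
Reliability = 1151.36 / 1340.52 = 0.859.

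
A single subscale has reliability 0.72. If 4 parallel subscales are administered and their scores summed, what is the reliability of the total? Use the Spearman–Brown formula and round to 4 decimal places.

ρ_k = kρ / (1 + (k−1)ρ) = 4·0.72 / (1 + 3·0.72) = 2.880 / 3.160 = 0.9114.

0.9114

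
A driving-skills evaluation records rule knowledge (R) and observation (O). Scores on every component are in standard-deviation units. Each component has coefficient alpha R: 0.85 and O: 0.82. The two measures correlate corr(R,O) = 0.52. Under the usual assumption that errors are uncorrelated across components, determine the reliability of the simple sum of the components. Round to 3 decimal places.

0.891

Var(R+O) = 2 + 2·[0.52] = 2 + 1.04 = 3.04.
Under uncorrelated errors the observed covariances equal the true-score covariances, so only the own-variance terms attenuate.
True-score variance = [0.85 + 0.82] + 1.04 = 1.67 + 1.04 = 2.71.
Reliability = 2.71 / 3.04 = 0.891.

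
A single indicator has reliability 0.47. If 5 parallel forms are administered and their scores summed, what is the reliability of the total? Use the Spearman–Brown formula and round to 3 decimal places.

ρ_k = kρ / (1 + (k−1)ρ) = 5·0.47 / (1 + 4·0.47) = 2.350 / 2.880 = 0.816.

0.816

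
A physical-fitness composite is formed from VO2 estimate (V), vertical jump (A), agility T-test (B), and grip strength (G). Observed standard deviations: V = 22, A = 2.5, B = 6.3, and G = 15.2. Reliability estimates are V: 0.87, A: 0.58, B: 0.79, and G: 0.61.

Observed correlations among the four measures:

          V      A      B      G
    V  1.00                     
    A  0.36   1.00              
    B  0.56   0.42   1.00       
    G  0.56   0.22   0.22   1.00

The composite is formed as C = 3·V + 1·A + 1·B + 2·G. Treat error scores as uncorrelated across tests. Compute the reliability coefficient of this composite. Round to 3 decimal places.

0.887

Var(C) = 3²·22² + 2.5² + 6.3² + 2²·15.2² + 2·[3·22·2.5·0.36 + 3·22·6.3·0.56 + 6·22·15.2·0.56 + 2.5·6.3·0.42 + 2·2.5·15.2·0.22 + 2·6.3·15.2·0.22] = 5326.1 + 2962.6 = 8288.7.
Because errors are independent across components, Cov(Tᵢ,Tⱼ) = Cov(Xᵢ,Xⱼ); the off-diagonal part of the true-score variance is the same as above.
True-score variance = [3²·22²·0.87 + 2.5²·0.58 + 6.3²·0.79 + 2²·15.2²·0.61] + 2962.6 = 4388.44 + 2962.6 = 7351.04.
Reliability = 7351.04 / 8288.7 = 0.887.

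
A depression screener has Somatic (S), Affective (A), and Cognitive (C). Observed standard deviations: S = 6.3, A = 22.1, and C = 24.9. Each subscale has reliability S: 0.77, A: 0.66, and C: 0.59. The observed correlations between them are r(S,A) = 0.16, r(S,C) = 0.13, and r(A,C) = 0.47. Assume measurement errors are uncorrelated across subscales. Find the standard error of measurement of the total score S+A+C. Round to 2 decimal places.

Var(total) = 1148.11 + 602.612 = 1750.72.
True-score variance = 718.718 + 602.612 = 1321.33, so reliability = 0.7547.
Error variance = 1750.72 − 1321.33 = 429.392; SEM = √429.392 = 20.72.

20.72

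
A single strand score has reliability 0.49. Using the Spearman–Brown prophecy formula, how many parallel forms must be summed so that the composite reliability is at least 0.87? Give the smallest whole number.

7

k ≥ ρ*(1−ρ₁)/(ρ₁(1−ρ*)) = 0.87·0.51 / (0.49·0.13) = 6.965.
Smallest integer k = 7.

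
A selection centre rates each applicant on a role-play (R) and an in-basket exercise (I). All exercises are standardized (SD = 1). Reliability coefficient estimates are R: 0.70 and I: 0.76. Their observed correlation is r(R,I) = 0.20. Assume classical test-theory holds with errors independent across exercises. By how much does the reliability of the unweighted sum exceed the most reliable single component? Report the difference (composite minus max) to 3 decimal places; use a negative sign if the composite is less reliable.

0.015

Var(sum) = 2 + 0.4 = 2.4; true-score variance = 1.46 + 0.4 = 1.86; composite reliability = 0.7750.
Max component reliability = 0.7600.
Difference = 0.7750 − 0.7600 = 0.015.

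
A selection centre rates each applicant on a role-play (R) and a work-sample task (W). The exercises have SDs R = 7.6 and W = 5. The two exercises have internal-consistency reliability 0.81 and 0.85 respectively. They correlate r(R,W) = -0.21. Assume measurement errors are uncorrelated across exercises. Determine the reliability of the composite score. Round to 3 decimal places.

0.780

Var(R+W) = 7.6² + 5² + 2·[7.6·5·(-0.21)] = 82.76 − 15.96 = 66.8.
Under uncorrelated errors the observed covariances equal the true-score covariances, so only the own-variance terms attenuate.
True-score variance = [7.6²·0.81 + 5²·0.85] − 15.96 = 68.0356 − 15.96 = 52.0756.
Reliability = 52.0756 / 66.8 = 0.780.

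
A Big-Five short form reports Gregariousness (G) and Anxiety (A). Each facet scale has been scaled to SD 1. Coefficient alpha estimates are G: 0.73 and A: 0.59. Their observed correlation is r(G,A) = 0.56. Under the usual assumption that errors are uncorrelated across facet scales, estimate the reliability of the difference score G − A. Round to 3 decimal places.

Var(G−A) = 1 + 1 − 2·0.56 = 2 − 1.12 = 0.88.
With uncorrelated errors the cross-covariances are all true-score covariance, so they carry over unchanged; only the diagonal terms shrink to ρᵢσᵢ².
True-score variance = [0.73 + 0.59] − 1.12 = 1.32 − 1.12 = 0.2.
Reliability = 0.2 / 0.88 = 0.227.

0.227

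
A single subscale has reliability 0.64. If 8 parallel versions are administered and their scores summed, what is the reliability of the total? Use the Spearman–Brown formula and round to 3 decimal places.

ρ_k = kρ / (1 + (k−1)ρ) = 8·0.64 / (1 + 7·0.64) = 5.120 / 5.480 = 0.934.

0.934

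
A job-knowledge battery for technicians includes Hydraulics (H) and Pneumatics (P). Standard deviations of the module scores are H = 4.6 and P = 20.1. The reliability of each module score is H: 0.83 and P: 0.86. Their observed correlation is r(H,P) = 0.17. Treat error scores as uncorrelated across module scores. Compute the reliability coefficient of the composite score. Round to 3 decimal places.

0.868

Var(H+P) = 4.6² + 20.1² + 2·[4.6·20.1·0.17] = 425.17 + 31.4364 = 456.606.
With uncorrelated errors the cross-covariances are all true-score covariance, so they carry over unchanged; only the diagonal terms shrink to ρᵢσᵢ².
True-score variance = [4.6²·0.83 + 20.1²·0.86] + 31.4364 = 365.011 + 31.4364 = 396.448.
Reliability = 396.448 / 456.606 = 0.868.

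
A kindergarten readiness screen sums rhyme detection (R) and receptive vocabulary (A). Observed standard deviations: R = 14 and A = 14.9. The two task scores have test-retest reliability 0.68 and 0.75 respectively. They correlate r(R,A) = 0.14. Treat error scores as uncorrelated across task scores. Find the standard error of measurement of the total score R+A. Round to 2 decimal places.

10.87

Var(total) = 418.01 + 58.408 = 476.418.
True-score variance = 299.788 + 58.408 = 358.196, so reliability = 0.7519.
Error variance = 476.418 − 358.196 = 118.222; SEM = √118.222 = 10.87.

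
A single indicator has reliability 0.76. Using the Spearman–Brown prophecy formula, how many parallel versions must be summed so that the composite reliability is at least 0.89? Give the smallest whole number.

3

k ≥ ρ*(1−ρ₁)/(ρ₁(1−ρ*)) = 0.89·0.24 / (0.76·0.11) = 2.555.
Smallest integer k = 3.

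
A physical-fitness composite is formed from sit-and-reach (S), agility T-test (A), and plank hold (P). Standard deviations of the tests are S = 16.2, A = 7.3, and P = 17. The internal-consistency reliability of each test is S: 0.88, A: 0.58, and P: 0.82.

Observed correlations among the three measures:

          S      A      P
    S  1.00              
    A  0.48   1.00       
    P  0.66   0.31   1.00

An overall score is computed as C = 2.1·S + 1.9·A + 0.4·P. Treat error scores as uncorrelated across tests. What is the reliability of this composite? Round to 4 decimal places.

0.8970

Var(C) = 2.1²·16.2² + 1.9²·7.3² + 0.4²·17² + 2·[3.99·16.2·7.3·0.48 + 0.84·16.2·17·0.66 + 0.76·7.3·17·0.31] = 1395.98 + 816.823 = 2212.8.
With uncorrelated errors the cross-covariances are all true-score covariance, so they carry over unchanged; only the diagonal terms shrink to ρᵢσᵢ².
True-score variance = [2.1²·16.2²·0.88 + 1.9²·7.3²·0.58 + 0.4²·17²·0.82] + 816.823 = 1167.97 + 816.823 = 1984.8.
Reliability = 1984.8 / 2212.8 = 0.8970.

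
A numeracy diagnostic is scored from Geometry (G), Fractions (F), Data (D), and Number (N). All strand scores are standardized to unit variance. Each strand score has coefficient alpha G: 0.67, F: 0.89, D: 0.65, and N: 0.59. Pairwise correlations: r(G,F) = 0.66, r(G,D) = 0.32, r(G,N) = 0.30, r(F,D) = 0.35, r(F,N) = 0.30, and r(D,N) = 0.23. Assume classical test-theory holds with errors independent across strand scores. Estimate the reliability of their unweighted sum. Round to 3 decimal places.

0.856

Var(G+F+D+N) = 4 + 2·[0.66 + 0.32 + 0.30 + 0.35 + 0.30 + 0.23] = 4 + 4.32 = 8.32.
Because errors are independent across components, Cov(Tᵢ,Tⱼ) = Cov(Xᵢ,Xⱼ); the off-diagonal part of the true-score variance is the same as above.
True-score variance = [0.67 + 0.89 + 0.65 + 0.59] + 4.32 = 2.8 + 4.32 = 7.12.
Reliability = 7.12 / 8.32 = 0.856.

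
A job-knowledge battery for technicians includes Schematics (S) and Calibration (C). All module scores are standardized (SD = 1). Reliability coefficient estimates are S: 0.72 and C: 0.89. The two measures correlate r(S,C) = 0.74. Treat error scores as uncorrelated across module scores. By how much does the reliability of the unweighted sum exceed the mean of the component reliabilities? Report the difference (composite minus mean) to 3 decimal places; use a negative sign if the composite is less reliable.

0.083

Var(sum) = 2 + 1.48 = 3.48; true-score variance = 1.61 + 1.48 = 3.09; composite reliability = 0.8879.
Mean component reliability = 0.8050.
Difference = 0.8879 − 0.8050 = 0.083.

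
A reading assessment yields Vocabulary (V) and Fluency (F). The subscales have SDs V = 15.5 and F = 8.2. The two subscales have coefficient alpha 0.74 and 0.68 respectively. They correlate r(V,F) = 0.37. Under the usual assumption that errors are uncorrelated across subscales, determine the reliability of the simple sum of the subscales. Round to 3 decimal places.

0.791

Var(V+F) = 15.5² + 8.2² + 2·[15.5·8.2·0.37] = 307.49 + 94.054 = 401.544.
Because errors are independent across components, Cov(Tᵢ,Tⱼ) = Cov(Xᵢ,Xⱼ); the off-diagonal part of the true-score variance is the same as above.
True-score variance = [15.5²·0.74 + 8.2²·0.68] + 94.054 = 223.508 + 94.054 = 317.562.
Reliability = 317.562 / 401.544 = 0.791.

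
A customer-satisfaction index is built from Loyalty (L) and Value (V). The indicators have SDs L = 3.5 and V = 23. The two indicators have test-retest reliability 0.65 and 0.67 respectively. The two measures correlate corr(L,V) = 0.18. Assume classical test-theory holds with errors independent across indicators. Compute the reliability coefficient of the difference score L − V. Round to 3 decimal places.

Var(L−V) = 3.5² + 23² − 2·3.5·23·0.18 = 541.25 − 28.98 = 512.27.
Because errors are independent across components, Cov(Tᵢ,Tⱼ) = Cov(Xᵢ,Xⱼ); the off-diagonal part of the true-score variance is the same as above.
True-score variance = [3.5²·0.65 + 23²·0.67] − 28.98 = 362.392 − 28.98 = 333.412.
Reliability = 333.412 / 512.27 = 0.651.

0.651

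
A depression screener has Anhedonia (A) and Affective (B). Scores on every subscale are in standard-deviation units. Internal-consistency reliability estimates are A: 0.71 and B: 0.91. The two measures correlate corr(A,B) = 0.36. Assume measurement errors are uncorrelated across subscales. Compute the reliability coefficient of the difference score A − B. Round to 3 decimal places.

Var(A−B) = 1 + 1 − 2·0.36 = 2 − 0.72 = 1.28.
Under uncorrelated errors the observed covariances equal the true-score covariances, so only the own-variance terms attenuate.
True-score variance = [0.71 + 0.91] − 0.72 = 1.62 − 0.72 = 0.9.
Reliability = 0.9 / 1.28 = 0.703.

0.703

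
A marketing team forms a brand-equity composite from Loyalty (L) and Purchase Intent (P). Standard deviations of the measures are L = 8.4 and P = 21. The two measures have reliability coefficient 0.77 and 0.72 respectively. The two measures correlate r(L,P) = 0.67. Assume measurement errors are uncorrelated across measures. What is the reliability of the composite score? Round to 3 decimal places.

Var(L+P) = 8.4² + 21² + 2·[8.4·21·0.67] = 511.56 + 236.376 = 747.936.
Because errors are independent across components, Cov(Tᵢ,Tⱼ) = Cov(Xᵢ,Xⱼ); the off-diagonal part of the true-score variance is the same as above.
True-score variance = [8.4²·0.77 + 21²·0.72] + 236.376 = 371.851 + 236.376 = 608.227.
Reliability = 608.227 / 747.936 = 0.813.

0.813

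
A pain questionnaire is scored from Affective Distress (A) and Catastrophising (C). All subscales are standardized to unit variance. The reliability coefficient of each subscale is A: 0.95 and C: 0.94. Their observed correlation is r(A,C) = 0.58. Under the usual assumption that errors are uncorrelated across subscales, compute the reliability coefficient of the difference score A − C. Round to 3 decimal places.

Var(A−C) = 1 + 1 − 2·0.58 = 2 − 1.16 = 0.84.
Under uncorrelated errors the observed covariances equal the true-score covariances, so only the own-variance terms attenuate.
True-score variance = [0.95 + 0.94] − 1.16 = 1.89 − 1.16 = 0.73.
Reliability = 0.73 / 0.84 = 0.869.

0.869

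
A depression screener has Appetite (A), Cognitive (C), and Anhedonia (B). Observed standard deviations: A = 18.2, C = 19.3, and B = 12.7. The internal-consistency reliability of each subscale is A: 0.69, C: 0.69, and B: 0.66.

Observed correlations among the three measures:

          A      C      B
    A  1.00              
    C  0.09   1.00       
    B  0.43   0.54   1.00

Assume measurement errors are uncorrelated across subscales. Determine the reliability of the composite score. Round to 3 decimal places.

Var(A+C+B) = 18.2² + 19.3² + 12.7² + 2·[18.2·19.3·0.09 + 18.2·12.7·0.43 + 19.3·12.7·0.54] = 865.02 + 526.726 = 1391.75.
Under uncorrelated errors the observed covariances equal the true-score covariances, so only the own-variance terms attenuate.
True-score variance = [18.2²·0.69 + 19.3²·0.69 + 12.7²·0.66] + 526.726 = 592.025 + 526.726 = 1118.75.
Reliability = 1118.75 / 1391.75 = 0.804.

0.804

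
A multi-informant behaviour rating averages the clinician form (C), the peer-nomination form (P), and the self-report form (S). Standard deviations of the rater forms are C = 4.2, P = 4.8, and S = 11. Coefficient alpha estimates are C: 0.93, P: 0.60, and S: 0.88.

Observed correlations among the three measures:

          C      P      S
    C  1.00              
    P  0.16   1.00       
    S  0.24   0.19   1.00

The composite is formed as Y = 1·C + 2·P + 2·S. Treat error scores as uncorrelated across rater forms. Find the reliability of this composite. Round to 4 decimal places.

Var(Y) = 4.2² + 2²·4.8² + 2²·11² + 2·[2·4.2·4.8·0.16 + 2·4.2·11·0.24 + 4·4.8·11·0.19] = 593.8 + 137.51 = 731.31.
With uncorrelated errors the cross-covariances are all true-score covariance, so they carry over unchanged; only the diagonal terms shrink to ρᵢσᵢ².
True-score variance = [4.2²·0.93 + 2²·4.8²·0.60 + 2²·11²·0.88] + 137.51 = 497.621 + 137.51 = 635.132.
Reliability = 635.132 / 731.31 = 0.8685.

0.8685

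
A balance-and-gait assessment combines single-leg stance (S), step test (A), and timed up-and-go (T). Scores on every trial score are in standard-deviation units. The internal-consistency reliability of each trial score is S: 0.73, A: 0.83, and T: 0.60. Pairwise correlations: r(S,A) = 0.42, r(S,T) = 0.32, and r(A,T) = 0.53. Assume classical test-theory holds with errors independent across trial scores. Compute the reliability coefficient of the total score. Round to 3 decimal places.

0.848

Var(S+A+T) = 3 + 2·[0.42 + 0.32 + 0.53] = 3 + 2.54 = 5.54.
Under uncorrelated errors the observed covariances equal the true-score covariances, so only the own-variance terms attenuate.
True-score variance = [0.73 + 0.83 + 0.60] + 2.54 = 2.16 + 2.54 = 4.7.
Reliability = 4.7 / 5.54 = 0.848.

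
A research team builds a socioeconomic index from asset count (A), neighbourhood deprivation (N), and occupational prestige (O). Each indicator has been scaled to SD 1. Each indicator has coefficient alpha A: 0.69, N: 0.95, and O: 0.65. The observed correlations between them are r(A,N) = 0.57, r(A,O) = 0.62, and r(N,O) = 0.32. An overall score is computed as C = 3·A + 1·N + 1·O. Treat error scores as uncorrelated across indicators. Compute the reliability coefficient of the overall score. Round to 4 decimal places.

Var(C) = 3² + 1 + 1 + 2·[3·0.57 + 3·0.62 + 0.32] = 11 + 7.78 = 18.78.
With uncorrelated errors the cross-covariances are all true-score covariance, so they carry over unchanged; only the diagonal terms shrink to ρᵢσᵢ².
True-score variance = [3²·0.69 + 0.95 + 0.65] + 7.78 = 7.81 + 7.78 = 15.59.
Reliability = 15.59 / 18.78 = 0.8301.

0.8301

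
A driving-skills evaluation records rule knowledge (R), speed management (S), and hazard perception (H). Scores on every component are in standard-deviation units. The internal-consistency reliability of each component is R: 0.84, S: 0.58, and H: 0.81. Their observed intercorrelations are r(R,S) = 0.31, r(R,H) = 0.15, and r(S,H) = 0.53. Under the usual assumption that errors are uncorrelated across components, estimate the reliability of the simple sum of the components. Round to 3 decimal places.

Var(R+S+H) = 3 + 2·[0.31 + 0.15 + 0.53] = 3 + 1.98 = 4.98.
Under uncorrelated errors the observed covariances equal the true-score covariances, so only the own-variance terms attenuate.
True-score variance = [0.84 + 0.58 + 0.81] + 1.98 = 2.23 + 1.98 = 4.21.
Reliability = 4.21 / 4.98 = 0.845.

0.845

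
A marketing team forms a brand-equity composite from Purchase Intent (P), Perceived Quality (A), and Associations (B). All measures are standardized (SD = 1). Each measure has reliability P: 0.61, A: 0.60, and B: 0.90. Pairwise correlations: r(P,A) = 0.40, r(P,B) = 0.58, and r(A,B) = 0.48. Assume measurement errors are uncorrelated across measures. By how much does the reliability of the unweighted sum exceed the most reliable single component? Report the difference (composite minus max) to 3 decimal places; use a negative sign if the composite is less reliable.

Var(sum) = 3 + 2.92 = 5.92; true-score variance = 2.11 + 2.92 = 5.03; composite reliability = 0.8497.
Max component reliability = 0.9000.
Difference = 0.8497 − 0.9000 = -0.050.

-0.050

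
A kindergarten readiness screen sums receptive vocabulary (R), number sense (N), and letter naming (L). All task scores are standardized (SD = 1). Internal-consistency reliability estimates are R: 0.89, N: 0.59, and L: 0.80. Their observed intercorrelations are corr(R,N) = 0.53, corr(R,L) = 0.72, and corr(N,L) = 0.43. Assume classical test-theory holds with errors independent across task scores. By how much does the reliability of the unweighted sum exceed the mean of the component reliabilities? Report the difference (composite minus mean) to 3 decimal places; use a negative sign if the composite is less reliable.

0.127

Var(sum) = 3 + 3.36 = 6.36; true-score variance = 2.28 + 3.36 = 5.64; composite reliability = 0.8868.
Mean component reliability = 0.7600.
Difference = 0.8868 − 0.7600 = 0.127.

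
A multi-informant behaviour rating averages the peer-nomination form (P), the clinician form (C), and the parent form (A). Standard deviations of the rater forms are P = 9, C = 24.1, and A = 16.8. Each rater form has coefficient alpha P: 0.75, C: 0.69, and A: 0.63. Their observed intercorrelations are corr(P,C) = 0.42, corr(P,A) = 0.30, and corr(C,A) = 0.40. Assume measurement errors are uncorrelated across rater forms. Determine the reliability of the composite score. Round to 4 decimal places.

Var(P+C+A) = 9² + 24.1² + 16.8² + 2·[9·24.1·0.42 + 9·16.8·0.30 + 24.1·16.8·0.40] = 944.05 + 596.82 = 1540.87.
Because errors are independent across components, Cov(Tᵢ,Tⱼ) = Cov(Xᵢ,Xⱼ); the off-diagonal part of the true-score variance is the same as above.
True-score variance = [9²·0.75 + 24.1²·0.69 + 16.8²·0.63] + 596.82 = 639.32 + 596.82 = 1236.14.
Reliability = 1236.14 / 1540.87 = 0.8022.

0.8022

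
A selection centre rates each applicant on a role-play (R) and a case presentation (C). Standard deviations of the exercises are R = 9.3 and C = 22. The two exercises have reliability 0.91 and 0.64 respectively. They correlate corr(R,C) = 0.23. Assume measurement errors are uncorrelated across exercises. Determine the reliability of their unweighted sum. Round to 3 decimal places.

Var(R+C) = 9.3² + 22² + 2·[9.3·22·0.23] = 570.49 + 94.116 = 664.606.
With uncorrelated errors the cross-covariances are all true-score covariance, so they carry over unchanged; only the diagonal terms shrink to ρᵢσᵢ².
True-score variance = [9.3²·0.91 + 22²·0.64] + 94.116 = 388.466 + 94.116 = 482.582.
Reliability = 482.582 / 664.606 = 0.726.

0.726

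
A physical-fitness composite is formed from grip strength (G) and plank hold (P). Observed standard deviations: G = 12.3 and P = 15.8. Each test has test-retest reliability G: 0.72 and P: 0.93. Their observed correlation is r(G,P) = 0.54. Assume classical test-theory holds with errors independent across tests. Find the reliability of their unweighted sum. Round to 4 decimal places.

0.9020

Var(G+P) = 12.3² + 15.8² + 2·[12.3·15.8·0.54] = 400.93 + 209.887 = 610.817.
With uncorrelated errors the cross-covariances are all true-score covariance, so they carry over unchanged; only the diagonal terms shrink to ρᵢσᵢ².
True-score variance = [12.3²·0.72 + 15.8²·0.93] + 209.887 = 341.094 + 209.887 = 550.981.
Reliability = 550.981 / 610.817 = 0.9020.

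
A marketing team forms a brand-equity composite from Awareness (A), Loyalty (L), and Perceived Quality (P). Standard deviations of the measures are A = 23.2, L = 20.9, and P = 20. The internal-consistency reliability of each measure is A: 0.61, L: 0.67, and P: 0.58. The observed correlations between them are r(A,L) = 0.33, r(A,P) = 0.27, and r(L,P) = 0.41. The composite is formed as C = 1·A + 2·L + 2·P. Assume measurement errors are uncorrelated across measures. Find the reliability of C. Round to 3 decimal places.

Var(C) = 23.2² + 2²·20.9² + 2²·20² + 2·[2·23.2·20.9·0.33 + 2·23.2·20·0.27 + 4·20.9·20·0.41] = 3885.48 + 2512.2 = 6397.68.
Because errors are independent across components, Cov(Tᵢ,Tⱼ) = Cov(Xᵢ,Xⱼ); the off-diagonal part of the true-score variance is the same as above.
True-score variance = [23.2²·0.61 + 2²·20.9²·0.67 + 2²·20²·0.58] + 2512.2 = 2426.98 + 2512.2 = 4939.18.
Reliability = 4939.18 / 6397.68 = 0.772.

0.772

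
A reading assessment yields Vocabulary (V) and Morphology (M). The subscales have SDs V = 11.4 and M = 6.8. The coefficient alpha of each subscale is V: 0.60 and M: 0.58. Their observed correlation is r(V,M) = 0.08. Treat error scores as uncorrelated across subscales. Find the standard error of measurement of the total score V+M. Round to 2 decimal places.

8.45

Var(total) = 176.2 + 12.4032 = 188.603.
True-score variance = 104.795 + 12.4032 = 117.198, so reliability = 0.6214.
Error variance = 188.603 − 117.198 = 71.4048; SEM = √71.4048 = 8.45.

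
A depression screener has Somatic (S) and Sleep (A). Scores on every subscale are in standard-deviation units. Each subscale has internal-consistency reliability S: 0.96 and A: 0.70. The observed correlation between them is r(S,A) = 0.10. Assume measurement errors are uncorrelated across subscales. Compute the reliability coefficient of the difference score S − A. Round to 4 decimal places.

0.8111

Var(S−A) = 1 + 1 − 2·0.10 = 2 − 0.2 = 1.8.
Under uncorrelated errors the observed covariances equal the true-score covariances, so only the own-variance terms attenuate.
True-score variance = [0.96 + 0.70] − 0.2 = 1.66 − 0.2 = 1.46.
Reliability = 1.46 / 1.8 = 0.8111.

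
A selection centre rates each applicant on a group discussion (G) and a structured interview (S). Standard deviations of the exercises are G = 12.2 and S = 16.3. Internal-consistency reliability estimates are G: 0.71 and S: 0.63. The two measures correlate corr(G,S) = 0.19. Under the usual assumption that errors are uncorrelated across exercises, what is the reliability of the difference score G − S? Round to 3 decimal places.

0.583

Var(G−S) = 12.2² + 16.3² − 2·12.2·16.3·0.19 = 414.53 − 75.5668 = 338.963.
Because errors are independent across components, Cov(Tᵢ,Tⱼ) = Cov(Xᵢ,Xⱼ); the off-diagonal part of the true-score variance is the same as above.
True-score variance = [12.2²·0.71 + 16.3²·0.63] − 75.5668 = 273.061 − 75.5668 = 197.494.
Reliability = 197.494 / 338.963 = 0.583.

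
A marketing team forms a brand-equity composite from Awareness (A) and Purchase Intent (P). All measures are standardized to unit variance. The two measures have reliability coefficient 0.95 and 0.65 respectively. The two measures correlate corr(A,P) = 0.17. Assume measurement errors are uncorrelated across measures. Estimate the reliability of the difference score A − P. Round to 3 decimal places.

Var(A−P) = 1 + 1 − 2·0.17 = 2 − 0.34 = 1.66.
Because errors are independent across components, Cov(Tᵢ,Tⱼ) = Cov(Xᵢ,Xⱼ); the off-diagonal part of the true-score variance is the same as above.
True-score variance = [0.95 + 0.65] − 0.34 = 1.6 − 0.34 = 1.26.
Reliability = 1.26 / 1.66 = 0.759.

0.759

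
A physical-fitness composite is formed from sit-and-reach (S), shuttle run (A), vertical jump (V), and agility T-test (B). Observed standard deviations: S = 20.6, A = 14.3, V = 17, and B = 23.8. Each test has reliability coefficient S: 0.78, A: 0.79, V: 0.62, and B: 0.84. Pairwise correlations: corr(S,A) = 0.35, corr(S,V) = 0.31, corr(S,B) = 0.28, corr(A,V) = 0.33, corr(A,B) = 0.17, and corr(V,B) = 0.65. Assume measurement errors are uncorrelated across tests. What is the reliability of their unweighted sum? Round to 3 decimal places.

0.887

Var(S+A+V+B) = 20.6² + 14.3² + 17² + 23.8² + 2·[20.6·14.3·0.35 + 20.6·17·0.31 + 20.6·23.8·0.28 + 14.3·17·0.33 + 14.3·23.8·0.17 + 17·23.8·0.65] = 1484.29 + 1500.03 = 2984.32.
Under uncorrelated errors the observed covariances equal the true-score covariances, so only the own-variance terms attenuate.
True-score variance = [20.6²·0.78 + 14.3²·0.79 + 17²·0.62 + 23.8²·0.84] + 1500.03 = 1147.54 + 1500.03 = 2647.57.
Reliability = 2647.57 / 2984.32 = 0.887.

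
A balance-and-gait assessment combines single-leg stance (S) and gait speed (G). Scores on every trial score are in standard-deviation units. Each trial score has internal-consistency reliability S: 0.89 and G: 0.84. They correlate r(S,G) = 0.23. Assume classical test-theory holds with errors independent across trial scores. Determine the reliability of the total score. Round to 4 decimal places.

0.8902

Var(S+G) = 2 + 2·[0.23] = 2 + 0.46 = 2.46.
Because errors are independent across components, Cov(Tᵢ,Tⱼ) = Cov(Xᵢ,Xⱼ); the off-diagonal part of the true-score variance is the same as above.
True-score variance = [0.89 + 0.84] + 0.46 = 1.73 + 0.46 = 2.19.
Reliability = 2.19 / 2.46 = 0.8902.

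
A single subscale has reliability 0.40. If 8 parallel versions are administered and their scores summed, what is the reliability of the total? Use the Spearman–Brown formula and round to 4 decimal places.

ρ_k = kρ / (1 + (k−1)ρ) = 8·0.40 / (1 + 7·0.40) = 3.200 / 3.800 = 0.8421.

0.8421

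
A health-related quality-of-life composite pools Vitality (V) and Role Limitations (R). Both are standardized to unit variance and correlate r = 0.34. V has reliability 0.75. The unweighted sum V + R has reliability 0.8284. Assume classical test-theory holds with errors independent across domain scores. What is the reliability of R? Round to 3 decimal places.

0.790

Var(V+R) = 2 + 2·0.34 = 2.680.
True-score variance = ρ_V + ρ_R + 2·0.34, so 0.8284 = (0.75 + ρ_R + 0.68) / 2.680.
ρ_R = 0.8284·2.680 − 0.75 − 0.68 = 0.790.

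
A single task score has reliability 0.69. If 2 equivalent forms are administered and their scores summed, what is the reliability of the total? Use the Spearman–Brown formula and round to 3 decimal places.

0.817

ρ_k = kρ / (1 + (k−1)ρ) = 2·0.69 / (1 + 1·0.69) = 1.380 / 1.690 = 0.817.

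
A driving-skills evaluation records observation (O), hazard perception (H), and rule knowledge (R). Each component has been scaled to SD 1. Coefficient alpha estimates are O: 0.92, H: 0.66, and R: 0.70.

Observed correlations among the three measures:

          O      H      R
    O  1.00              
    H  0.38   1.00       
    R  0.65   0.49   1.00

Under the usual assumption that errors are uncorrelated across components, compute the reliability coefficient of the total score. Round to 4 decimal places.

Var(O+H+R) = 3 + 2·[0.38 + 0.65 + 0.49] = 3 + 3.04 = 6.04.
Under uncorrelated errors the observed covariances equal the true-score covariances, so only the own-variance terms attenuate.
True-score variance = [0.92 + 0.66 + 0.70] + 3.04 = 2.28 + 3.04 = 5.32.
Reliability = 5.32 / 6.04 = 0.8808.

0.8808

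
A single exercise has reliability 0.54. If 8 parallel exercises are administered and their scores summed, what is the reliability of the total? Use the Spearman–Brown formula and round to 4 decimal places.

ρ_k = kρ / (1 + (k−1)ρ) = 8·0.54 / (1 + 7·0.54) = 4.320 / 4.780 = 0.9038.

0.9038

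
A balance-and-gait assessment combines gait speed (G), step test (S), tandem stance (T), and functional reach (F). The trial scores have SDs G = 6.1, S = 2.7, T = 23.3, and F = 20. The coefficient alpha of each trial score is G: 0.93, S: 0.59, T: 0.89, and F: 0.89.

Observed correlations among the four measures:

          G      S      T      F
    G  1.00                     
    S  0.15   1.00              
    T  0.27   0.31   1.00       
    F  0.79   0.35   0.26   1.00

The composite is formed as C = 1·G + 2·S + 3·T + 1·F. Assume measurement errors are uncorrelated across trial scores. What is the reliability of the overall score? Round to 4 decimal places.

0.9126

Var(C) = 6.1² + 2²·2.7² + 3²·23.3² + 20² + 2·[2·6.1·2.7·0.15 + 3·6.1·23.3·0.27 + 6.1·20·0.79 + 6·2.7·23.3·0.31 + 2·2.7·20·0.35 + 3·23.3·20·0.26] = 5352.38 + 1469.48 = 6821.86.
Because errors are independent across components, Cov(Tᵢ,Tⱼ) = Cov(Xᵢ,Xⱼ); the off-diagonal part of the true-score variance is the same as above.
True-score variance = [6.1²·0.93 + 2²·2.7²·0.59 + 3²·23.3²·0.89 + 20²·0.89] + 1469.48 = 4756.36 + 1469.48 = 6225.84.
Reliability = 6225.84 / 6821.86 = 0.9126.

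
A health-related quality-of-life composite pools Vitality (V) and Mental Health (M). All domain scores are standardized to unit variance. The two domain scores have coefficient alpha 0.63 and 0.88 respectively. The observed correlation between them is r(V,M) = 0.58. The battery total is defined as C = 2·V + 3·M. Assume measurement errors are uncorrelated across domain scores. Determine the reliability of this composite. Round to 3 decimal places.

0.872

Var(C) = 2² + 3² + 2·[6·0.58] = 13 + 6.96 = 19.96.
Under uncorrelated errors the observed covariances equal the true-score covariances, so only the own-variance terms attenuate.
True-score variance = [2²·0.63 + 3²·0.88] + 6.96 = 10.44 + 6.96 = 17.4.
Reliability = 17.4 / 19.96 = 0.872.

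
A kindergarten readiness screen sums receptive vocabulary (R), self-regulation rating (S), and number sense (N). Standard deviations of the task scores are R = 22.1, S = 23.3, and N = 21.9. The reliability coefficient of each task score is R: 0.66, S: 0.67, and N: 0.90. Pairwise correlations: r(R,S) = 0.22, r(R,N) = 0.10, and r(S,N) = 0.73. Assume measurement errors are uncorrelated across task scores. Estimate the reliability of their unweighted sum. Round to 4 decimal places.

0.8476

Var(R+S+N) = 22.1² + 23.3² + 21.9² + 2·[22.1·23.3·0.22 + 22.1·21.9·0.10 + 23.3·21.9·0.73] = 1510.91 + 1068.36 = 2579.27.
With uncorrelated errors the cross-covariances are all true-score covariance, so they carry over unchanged; only the diagonal terms shrink to ρᵢσᵢ².
True-score variance = [22.1²·0.66 + 23.3²·0.67 + 21.9²·0.90] + 1068.36 = 1117.74 + 1068.36 = 2186.1.
Reliability = 2186.1 / 2579.27 = 0.8476.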